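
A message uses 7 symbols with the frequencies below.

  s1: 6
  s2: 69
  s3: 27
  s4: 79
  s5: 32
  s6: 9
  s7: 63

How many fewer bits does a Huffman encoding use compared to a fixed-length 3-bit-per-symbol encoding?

154

Fixed-length: 3 bits × 285 symbols = 855 bits.
Huffman merges:
merge s1(6) and s6(9): 15
merge 15 and s3(27): 42
merge s5(32) and 42: 74
merge s7(63) and s2(69): 132
merge 74 and s4(79): 153
merge 132 and 153: 285
Huffman total = 15 + 42 + 74 + 132 + 153 + 285 = 701 bits.
Saving = 855 − 701 = 154 bits.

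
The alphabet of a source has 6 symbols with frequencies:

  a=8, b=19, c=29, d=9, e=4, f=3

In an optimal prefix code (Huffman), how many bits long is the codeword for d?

Huffman merges, smallest pair first:
merge f(3) and e(4): 7
merge 7 and a(8): 15
merge d(9) and 15: 24
merge b(19) and 24: 43
merge c(29) and 43: 72
d sits 3 levels below the root, so its codeword is 3 bits.

3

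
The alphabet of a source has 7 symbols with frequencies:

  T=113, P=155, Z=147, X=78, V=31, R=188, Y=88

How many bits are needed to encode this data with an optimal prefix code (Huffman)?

Merge the two smallest weights repeatedly:
V(31) + X(78) → 109
Y(88) + 109 → 197
T(113) + Z(147) → 260
P(155) + R(188) → 343
197 + 260 → 457
343 + 457 → 800
Each symbol's bit-cost is frequency × depth; summing gives 2166 bits (equivalently 109 + 197 + 260 + 343 + 457 + 800).

2166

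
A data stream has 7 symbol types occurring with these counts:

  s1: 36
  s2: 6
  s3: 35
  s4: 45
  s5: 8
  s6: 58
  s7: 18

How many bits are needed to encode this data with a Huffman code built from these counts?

Merge the two smallest weights repeatedly:
merge s2(6) and s5(8): 14
merge 14 and s7(18): 32
merge 32 and s3(35): 67
merge s1(36) and s4(45): 81
merge s6(58) and 67: 125
merge 81 and 125: 206
Each symbol's bit-cost is frequency × depth; summing gives 525 bits (equivalently 14 + 32 + 67 + 81 + 125 + 206).

525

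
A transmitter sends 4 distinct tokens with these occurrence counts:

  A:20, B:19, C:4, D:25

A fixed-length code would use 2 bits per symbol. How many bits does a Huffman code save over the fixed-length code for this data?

2

Fixed-length: 2 bits × 68 symbols = 136 bits.
Huffman merges:
combine C(4), B(19) → 23
combine A(20), 23 → 43
combine D(25), 43 → 68
Huffman total = 23 + 43 + 68 = 134 bits.
Saving = 136 − 134 = 2 bits.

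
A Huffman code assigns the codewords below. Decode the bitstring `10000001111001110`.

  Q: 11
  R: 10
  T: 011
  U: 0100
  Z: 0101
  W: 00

RWWTQWQR

Read left to right; each codeword is recognised as soon as it completes (prefix code):
  10→R | 00→W | 00→W | 011→T | 11→Q | 00→W | 11→Q | 10→R
Decoded message: RWWTQWQR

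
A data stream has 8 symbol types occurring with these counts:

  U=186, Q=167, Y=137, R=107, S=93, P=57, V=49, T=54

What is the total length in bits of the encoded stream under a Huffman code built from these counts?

2450

Merge the two smallest weights repeatedly:
combine V(49), T(54) → 103
combine P(57), S(93) → 150
combine 103, R(107) → 210
combine Y(137), 150 → 287
combine Q(167), U(186) → 353
combine 210, 287 → 497
combine 353, 497 → 850
Each symbol's bit-cost is frequency × depth; summing gives 2450 bits (equivalently 103 + 150 + 210 + 287 + 353 + 497 + 850).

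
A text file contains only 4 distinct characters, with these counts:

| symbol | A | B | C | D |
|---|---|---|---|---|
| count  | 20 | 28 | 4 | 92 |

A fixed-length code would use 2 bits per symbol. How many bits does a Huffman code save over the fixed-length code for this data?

68

Fixed-length: 2 bits × 144 symbols = 288 bits.
Huffman merges:
merge C(4) and A(20): 24
merge 24 and B(28): 52
merge 52 and D(92): 144
Huffman total = 24 + 52 + 144 = 220 bits.
Saving = 288 − 220 = 68 bits.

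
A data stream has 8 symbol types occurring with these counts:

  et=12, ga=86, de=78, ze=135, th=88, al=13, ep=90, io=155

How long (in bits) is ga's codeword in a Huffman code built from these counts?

3

Huffman merges, smallest pair first:
et(12) + al(13) → 25
25 + de(78) → 103
ga(86) + th(88) → 174
ep(90) + 103 → 193
ze(135) + io(155) → 290
174 + 193 → 367
290 + 367 → 657
ga's leaf is at depth 3, giving a 3-bit codeword.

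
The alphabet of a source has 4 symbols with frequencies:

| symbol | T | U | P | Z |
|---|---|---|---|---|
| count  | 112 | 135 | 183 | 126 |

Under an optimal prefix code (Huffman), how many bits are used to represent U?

Build the tree from the bottom:
merge T(112) and Z(126): 238
merge U(135) and P(183): 318
merge 238 and 318: 556
The subtree containing U is merged 2 times, so code length = 2.

2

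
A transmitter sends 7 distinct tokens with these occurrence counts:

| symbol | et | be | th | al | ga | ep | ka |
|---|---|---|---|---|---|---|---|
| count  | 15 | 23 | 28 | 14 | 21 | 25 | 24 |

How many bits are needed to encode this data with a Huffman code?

422

Merge the two smallest weights repeatedly:
combine al(14), et(15) → 29
combine ga(21), be(23) → 44
combine ka(24), ep(25) → 49
combine th(28), 29 → 57
combine 44, 49 → 93
combine 57, 93 → 150
Total encoded bits = sum of merged weights = 29 + 44 + 49 + 57 + 93 + 150 = 422.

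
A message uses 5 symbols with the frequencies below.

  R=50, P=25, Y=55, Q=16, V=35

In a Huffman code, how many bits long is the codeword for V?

2

Build the tree from the bottom:
merge Q(16) and P(25): 41
merge V(35) and 41: 76
merge R(50) and Y(55): 105
merge 76 and 105: 181
V's leaf is at depth 2, giving a 2-bit codeword.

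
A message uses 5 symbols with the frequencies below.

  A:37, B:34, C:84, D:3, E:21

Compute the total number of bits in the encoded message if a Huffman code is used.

Build the Huffman tree bottom-up:
D(3) + E(21) → 24
24 + B(34) → 58
A(37) + 58 → 95
C(84) + 95 → 179
Each symbol's bit-cost is frequency × depth; summing gives 356 bits (equivalently 24 + 58 + 95 + 179).

356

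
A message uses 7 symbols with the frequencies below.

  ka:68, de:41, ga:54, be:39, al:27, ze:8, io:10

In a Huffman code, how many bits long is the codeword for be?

Repeatedly merge the two smallest:
merge ze(8) and io(10): 18
merge 18 and al(27): 45
merge be(39) and de(41): 80
merge 45 and ga(54): 99
merge ka(68) and 80: 148
merge 99 and 148: 247
be sits 3 levels below the root, so its codeword is 3 bits.

3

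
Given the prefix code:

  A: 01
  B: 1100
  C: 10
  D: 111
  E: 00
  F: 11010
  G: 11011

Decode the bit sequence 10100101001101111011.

Read left to right; each codeword is recognised as soon as it completes (prefix code):
  10→C | 10→C | 01→A | 01→A | 00→E | 11011→G | 11011→G
Decoded message: CCAAEGG

CCAAEGG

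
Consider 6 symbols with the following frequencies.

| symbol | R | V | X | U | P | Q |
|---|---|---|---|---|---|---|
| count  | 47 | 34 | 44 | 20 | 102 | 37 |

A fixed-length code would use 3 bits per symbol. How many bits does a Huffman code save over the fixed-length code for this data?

Fixed-length: 3 bits × 284 symbols = 852 bits.
Huffman merges:
U(20) + V(34) → 54
Q(37) + X(44) → 81
R(47) + 54 → 101
81 + 101 → 182
P(102) + 182 → 284
Huffman total = 54 + 81 + 101 + 182 + 284 = 702 bits.
Saving = 852 − 702 = 150 bits.

150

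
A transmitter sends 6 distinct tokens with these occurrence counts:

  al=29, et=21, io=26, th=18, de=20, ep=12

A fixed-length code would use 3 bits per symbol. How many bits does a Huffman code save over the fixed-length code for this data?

Fixed-length: 3 bits × 126 symbols = 378 bits.
Huffman merges:
ep(12) + th(18) → 30
de(20) + et(21) → 41
io(26) + al(29) → 55
30 + 41 → 71
55 + 71 → 126
Huffman total = 30 + 41 + 55 + 71 + 126 = 323 bits.
Saving = 378 − 323 = 55 bits.

55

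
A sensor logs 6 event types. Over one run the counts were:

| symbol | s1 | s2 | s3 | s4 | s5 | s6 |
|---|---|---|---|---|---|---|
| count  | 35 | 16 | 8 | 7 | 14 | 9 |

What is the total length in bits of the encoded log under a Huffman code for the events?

212

Greedily combine the two least-frequent nodes:
s4(7) + s3(8) → 15
s6(9) + s5(14) → 23
15 + s2(16) → 31
23 + 31 → 54
s1(35) + 54 → 89
The encoded length is the sum of every internal node's weight: 15 + 23 + 31 + 54 + 89 = 212 bits.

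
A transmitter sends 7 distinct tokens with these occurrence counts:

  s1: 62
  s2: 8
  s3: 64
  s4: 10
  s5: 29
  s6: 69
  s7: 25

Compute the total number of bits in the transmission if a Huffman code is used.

667

Merge the two smallest weights repeatedly:
s2(8) + s4(10) → 18
18 + s7(25) → 43
s5(29) + 43 → 72
s1(62) + s3(64) → 126
s6(69) + 72 → 141
126 + 141 → 267
Total encoded bits = sum of merged weights = 18 + 43 + 72 + 126 + 141 + 267 = 667.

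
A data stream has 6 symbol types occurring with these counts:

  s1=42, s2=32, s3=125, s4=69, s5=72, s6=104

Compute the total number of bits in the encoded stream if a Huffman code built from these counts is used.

Build the Huffman tree bottom-up:
s2(32) + s1(42) → 74
s4(69) + s5(72) → 141
74 + s6(104) → 178
s3(125) + 141 → 266
178 + 266 → 444
The encoded length is the sum of every internal node's weight: 74 + 141 + 178 + 266 + 444 = 1103 bits.

1103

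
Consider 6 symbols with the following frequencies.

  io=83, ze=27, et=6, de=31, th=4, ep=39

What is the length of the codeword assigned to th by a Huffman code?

Build the tree from the bottom:
combine th(4), et(6) → 10
combine 10, ze(27) → 37
combine de(31), 37 → 68
combine ep(39), 68 → 107
combine io(83), 107 → 190
th sits 5 levels below the root, so its codeword is 5 bits.

5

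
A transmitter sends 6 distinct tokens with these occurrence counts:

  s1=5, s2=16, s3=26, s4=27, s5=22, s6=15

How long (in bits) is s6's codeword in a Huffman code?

Build the tree from the bottom:
combine s1(5), s6(15) → 20
combine s2(16), 20 → 36
combine s5(22), s3(26) → 48
combine s4(27), 36 → 63
combine 48, 63 → 111
The subtree containing s6 is merged 4 times, so code length = 4.

4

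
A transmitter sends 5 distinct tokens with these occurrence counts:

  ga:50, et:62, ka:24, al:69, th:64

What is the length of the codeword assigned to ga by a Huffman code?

Huffman merges, smallest pair first:
merge ka(24) and ga(50): 74
merge et(62) and th(64): 126
merge al(69) and 74: 143
merge 126 and 143: 269
ga's leaf is at depth 3, giving a 3-bit codeword.

3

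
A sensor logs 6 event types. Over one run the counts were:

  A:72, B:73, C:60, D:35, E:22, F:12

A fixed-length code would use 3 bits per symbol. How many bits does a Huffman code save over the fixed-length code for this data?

Fixed-length: 3 bits × 274 symbols = 822 bits.
Huffman merges:
merge F(12) and E(22): 34
merge 34 and D(35): 69
merge C(60) and 69: 129
merge A(72) and B(73): 145
merge 129 and 145: 274
Huffman total = 34 + 69 + 129 + 145 + 274 = 651 bits.
Saving = 822 − 651 = 171 bits.

171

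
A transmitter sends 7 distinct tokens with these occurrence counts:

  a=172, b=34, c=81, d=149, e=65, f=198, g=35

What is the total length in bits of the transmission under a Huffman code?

1886

Merge the two smallest weights repeatedly:
combine b(34), g(35) → 69
combine e(65), 69 → 134
combine c(81), 134 → 215
combine d(149), a(172) → 321
combine f(198), 215 → 413
combine 321, 413 → 734
Total encoded bits = sum of merged weights = 69 + 134 + 215 + 321 + 413 + 734 = 1886.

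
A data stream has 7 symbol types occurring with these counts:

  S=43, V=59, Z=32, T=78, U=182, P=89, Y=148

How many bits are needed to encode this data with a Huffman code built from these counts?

Greedily combine the two least-frequent nodes:
Z(32) + S(43) → 75
V(59) + 75 → 134
T(78) + P(89) → 167
134 + Y(148) → 282
167 + U(182) → 349
282 + 349 → 631
Total encoded bits = sum of merged weights = 75 + 134 + 167 + 282 + 349 + 631 = 1638.

1638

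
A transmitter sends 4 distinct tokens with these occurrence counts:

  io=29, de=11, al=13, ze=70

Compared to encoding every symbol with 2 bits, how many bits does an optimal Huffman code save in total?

46

Fixed-length: 2 bits × 123 symbols = 246 bits.
Huffman merges:
de(11) + al(13) → 24
24 + io(29) → 53
53 + ze(70) → 123
Huffman total = 24 + 53 + 123 = 200 bits.
Saving = 246 − 200 = 46 bits.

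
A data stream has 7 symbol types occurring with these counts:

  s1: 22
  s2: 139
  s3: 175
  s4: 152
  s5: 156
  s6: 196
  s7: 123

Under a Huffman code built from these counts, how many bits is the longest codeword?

4

Merge the two lowest-weight nodes at each step:
combine s1(22), s7(123) → 145
combine s2(139), 145 → 284
combine s4(152), s5(156) → 308
combine s3(175), s6(196) → 371
combine 284, 308 → 592
combine 371, 592 → 963
Maximum depth reached is 4.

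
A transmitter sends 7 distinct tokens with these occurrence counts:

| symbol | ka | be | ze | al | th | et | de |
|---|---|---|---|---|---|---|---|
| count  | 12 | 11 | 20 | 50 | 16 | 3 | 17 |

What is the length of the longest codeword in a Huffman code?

Merge the two lowest-weight nodes at each step:
et(3) + be(11) → 14
ka(12) + 14 → 26
th(16) + de(17) → 33
ze(20) + 26 → 46
33 + 46 → 79
al(50) + 79 → 129
The rarest symbols sit at the bottom; the longest codeword is 5 bits.

5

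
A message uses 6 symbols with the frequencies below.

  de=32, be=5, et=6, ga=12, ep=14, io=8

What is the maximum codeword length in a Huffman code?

Merge the two lowest-weight nodes at each step:
be(5) + et(6) → 11
io(8) + 11 → 19
ga(12) + ep(14) → 26
19 + 26 → 45
de(32) + 45 → 77
The first pair merged (be, et) ends up deepest, at depth 4.

4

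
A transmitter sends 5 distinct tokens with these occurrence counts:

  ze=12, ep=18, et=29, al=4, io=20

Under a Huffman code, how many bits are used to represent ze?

3

Repeatedly merge the two smallest:
al(4) + ze(12) → 16
16 + ep(18) → 34
io(20) + et(29) → 49
34 + 49 → 83
The subtree containing ze is merged 3 times, so code length = 3.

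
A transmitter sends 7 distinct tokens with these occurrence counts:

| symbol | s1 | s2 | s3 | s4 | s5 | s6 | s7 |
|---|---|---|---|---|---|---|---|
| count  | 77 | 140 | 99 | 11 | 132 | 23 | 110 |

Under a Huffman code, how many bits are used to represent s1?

Huffman merges, smallest pair first:
merge s4(11) and s6(23): 34
merge 34 and s1(77): 111
merge s3(99) and s7(110): 209
merge 111 and s5(132): 243
merge s2(140) and 209: 349
merge 243 and 349: 592
The subtree containing s1 is merged 3 times, so code length = 3.

3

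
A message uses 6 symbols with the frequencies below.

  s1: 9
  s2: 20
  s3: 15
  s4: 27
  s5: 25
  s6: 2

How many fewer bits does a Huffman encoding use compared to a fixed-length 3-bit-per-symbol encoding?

61

Fixed-length: 3 bits × 98 symbols = 294 bits.
Huffman merges:
combine s6(2), s1(9) → 11
combine 11, s3(15) → 26
combine s2(20), s5(25) → 45
combine 26, s4(27) → 53
combine 45, 53 → 98
Huffman total = 11 + 26 + 45 + 53 + 98 = 233 bits.
Saving = 294 − 233 = 61 bits.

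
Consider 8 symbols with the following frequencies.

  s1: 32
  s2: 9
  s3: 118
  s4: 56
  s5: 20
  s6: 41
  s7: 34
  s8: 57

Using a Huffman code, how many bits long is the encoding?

1012

Merge the two smallest weights repeatedly:
s2(9) + s5(20) → 29
29 + s1(32) → 61
s7(34) + s6(41) → 75
s4(56) + s8(57) → 113
61 + 75 → 136
113 + s3(118) → 231
136 + 231 → 367
Total encoded bits = sum of merged weights = 29 + 61 + 75 + 113 + 136 + 231 + 367 = 1012.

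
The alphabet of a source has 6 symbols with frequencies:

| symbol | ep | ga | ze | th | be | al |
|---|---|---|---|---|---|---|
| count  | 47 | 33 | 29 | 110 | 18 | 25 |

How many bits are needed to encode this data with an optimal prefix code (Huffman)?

609

Merge the two smallest weights repeatedly:
be(18) + al(25) → 43
ze(29) + ga(33) → 62
43 + ep(47) → 90
62 + 90 → 152
th(110) + 152 → 262
Total encoded bits = sum of merged weights = 43 + 62 + 90 + 152 + 262 = 609.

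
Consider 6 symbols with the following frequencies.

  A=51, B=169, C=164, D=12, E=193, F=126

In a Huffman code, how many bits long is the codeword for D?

4

Huffman merges, smallest pair first:
D(12) + A(51) → 63
63 + F(126) → 189
C(164) + B(169) → 333
189 + E(193) → 382
333 + 382 → 715
The subtree containing D is merged 4 times, so code length = 4.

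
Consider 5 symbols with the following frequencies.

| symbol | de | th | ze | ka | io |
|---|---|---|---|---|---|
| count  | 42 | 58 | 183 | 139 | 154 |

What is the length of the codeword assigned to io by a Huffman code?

2

Huffman merges, smallest pair first:
merge de(42) and th(58): 100
merge 100 and ka(139): 239
merge io(154) and ze(183): 337
merge 239 and 337: 576
io's leaf is at depth 2, giving a 2-bit codeword.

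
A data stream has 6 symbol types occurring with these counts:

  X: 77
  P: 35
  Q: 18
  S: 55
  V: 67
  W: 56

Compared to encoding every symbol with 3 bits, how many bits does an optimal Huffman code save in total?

147

Fixed-length: 3 bits × 308 symbols = 924 bits.
Huffman merges:
combine Q(18), P(35) → 53
combine 53, S(55) → 108
combine W(56), V(67) → 123
combine X(77), 108 → 185
combine 123, 185 → 308
Huffman total = 53 + 108 + 123 + 185 + 308 = 777 bits.
Saving = 924 − 777 = 147 bits.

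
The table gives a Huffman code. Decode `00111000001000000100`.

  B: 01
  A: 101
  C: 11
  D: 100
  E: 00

Read left to right; each codeword is recognised as soon as it completes (prefix code):
  00→E | 11→C | 100→D | 00→E | 01→B | 00→E | 00→E | 00→E | 100→D
Decoded message: ECDEBEEED

ECDEBEEED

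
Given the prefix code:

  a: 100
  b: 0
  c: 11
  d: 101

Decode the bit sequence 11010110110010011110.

cbddaaccb

Read left to right; each codeword is recognised as soon as it completes (prefix code):
  11→c | 0→b | 101→d | 101→d | 100→a | 100→a | 11→c | 11→c | 0→b
Decoded message: cbddaaccb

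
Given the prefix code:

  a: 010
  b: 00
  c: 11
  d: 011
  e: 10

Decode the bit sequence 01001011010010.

aacaa

Read left to right; each codeword is recognised as soon as it completes (prefix code):
  010→a | 010→a | 11→c | 010→a | 010→a
Decoded message: aacaa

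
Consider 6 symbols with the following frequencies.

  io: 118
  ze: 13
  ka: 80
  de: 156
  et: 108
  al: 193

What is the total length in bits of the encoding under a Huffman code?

Greedily combine the two least-frequent nodes:
ze(13) + ka(80) → 93
93 + et(108) → 201
io(118) + de(156) → 274
al(193) + 201 → 394
274 + 394 → 668
The encoded length is the sum of every internal node's weight: 93 + 201 + 274 + 394 + 668 = 1630 bits.

1630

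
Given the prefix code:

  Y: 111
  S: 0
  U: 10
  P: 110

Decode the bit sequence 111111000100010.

Read left to right; each codeword is recognised as soon as it completes (prefix code):
  111→Y | 111→Y | 0→S | 0→S | 0→S | 10→U | 0→S | 0→S | 10→U
Decoded message: YYSSSUSSU

YYSSSUSSU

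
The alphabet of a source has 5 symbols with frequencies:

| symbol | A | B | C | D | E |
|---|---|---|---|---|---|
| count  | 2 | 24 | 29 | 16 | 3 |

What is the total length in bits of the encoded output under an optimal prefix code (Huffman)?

Merge the two smallest weights repeatedly:
combine A(2), E(3) → 5
combine 5, D(16) → 21
combine 21, B(24) → 45
combine C(29), 45 → 74
Each symbol's bit-cost is frequency × depth; summing gives 145 bits (equivalently 5 + 21 + 45 + 74).

145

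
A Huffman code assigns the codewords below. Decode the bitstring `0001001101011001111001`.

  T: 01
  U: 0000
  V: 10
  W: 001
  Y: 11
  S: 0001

Read left to right; each codeword is recognised as soon as it completes (prefix code):
  0001→S | 001→W | 10→V | 10→V | 11→Y | 001→W | 11→Y | 10→V | 01→T
Decoded message: SWVVYWYVT

SWVVYWYVT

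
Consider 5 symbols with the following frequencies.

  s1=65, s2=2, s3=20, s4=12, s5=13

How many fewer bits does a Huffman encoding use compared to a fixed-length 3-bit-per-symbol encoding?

Fixed-length: 3 bits × 112 symbols = 336 bits.
Huffman merges:
s2(2) + s4(12) → 14
s5(13) + 14 → 27
s3(20) + 27 → 47
47 + s1(65) → 112
Huffman total = 14 + 27 + 47 + 112 = 200 bits.
Saving = 336 − 200 = 136 bits.

136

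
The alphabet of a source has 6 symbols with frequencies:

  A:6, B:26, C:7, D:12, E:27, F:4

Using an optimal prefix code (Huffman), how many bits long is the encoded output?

Merge the two smallest weights repeatedly:
combine F(4), A(6) → 10
combine C(7), 10 → 17
combine D(12), 17 → 29
combine B(26), E(27) → 53
combine 29, 53 → 82
The encoded length is the sum of every internal node's weight: 10 + 17 + 29 + 53 + 82 = 191 bits.

191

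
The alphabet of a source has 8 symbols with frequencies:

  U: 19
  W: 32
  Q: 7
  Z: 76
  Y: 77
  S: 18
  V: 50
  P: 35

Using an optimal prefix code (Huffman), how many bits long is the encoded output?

Build the Huffman tree bottom-up:
combine Q(7), S(18) → 25
combine U(19), 25 → 44
combine W(32), P(35) → 67
combine 44, V(50) → 94
combine 67, Z(76) → 143
combine Y(77), 94 → 171
combine 143, 171 → 314
The encoded length is the sum of every internal node's weight: 25 + 44 + 67 + 94 + 143 + 171 + 314 = 858 bits.

858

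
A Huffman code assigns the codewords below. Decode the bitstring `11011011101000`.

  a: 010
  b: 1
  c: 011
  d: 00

Read left to right; each codeword is recognised as soon as it completes (prefix code):
  1→b | 1→b | 011→c | 011→c | 1→b | 010→a | 00→d
Decoded message: bbccbad

bbccbad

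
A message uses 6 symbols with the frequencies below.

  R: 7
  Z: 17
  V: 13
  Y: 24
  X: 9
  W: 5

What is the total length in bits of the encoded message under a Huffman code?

Merge the two smallest weights repeatedly:
merge W(5) and R(7): 12
merge X(9) and 12: 21
merge V(13) and Z(17): 30
merge 21 and Y(24): 45
merge 30 and 45: 75
The encoded length is the sum of every internal node's weight: 12 + 21 + 30 + 45 + 75 = 183 bits.

183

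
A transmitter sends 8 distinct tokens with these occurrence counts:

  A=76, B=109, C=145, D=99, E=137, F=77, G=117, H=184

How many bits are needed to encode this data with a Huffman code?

2801

Merge the two smallest weights repeatedly:
merge A(76) and F(77): 153
merge D(99) and B(109): 208
merge G(117) and E(137): 254
merge C(145) and 153: 298
merge H(184) and 208: 392
merge 254 and 298: 552
merge 392 and 552: 944
Each symbol's bit-cost is frequency × depth; summing gives 2801 bits (equivalently 153 + 208 + 254 + 298 + 392 + 552 + 944).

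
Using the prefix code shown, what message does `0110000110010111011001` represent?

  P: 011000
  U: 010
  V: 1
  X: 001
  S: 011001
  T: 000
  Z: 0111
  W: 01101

PSZS

Read left to right; each codeword is recognised as soon as it completes (prefix code):
  011000→P | 011001→S | 0111→Z | 011001→S
Decoded message: PSZS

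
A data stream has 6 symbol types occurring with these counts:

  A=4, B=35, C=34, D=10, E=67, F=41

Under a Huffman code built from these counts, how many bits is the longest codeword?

4

Merge the two lowest-weight nodes at each step:
merge A(4) and D(10): 14
merge 14 and C(34): 48
merge B(35) and F(41): 76
merge 48 and E(67): 115
merge 76 and 115: 191
Maximum depth reached is 4.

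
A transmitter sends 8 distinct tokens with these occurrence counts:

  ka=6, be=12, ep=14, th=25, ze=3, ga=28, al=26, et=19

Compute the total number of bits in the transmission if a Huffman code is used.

375

Build the Huffman tree bottom-up:
ze(3) + ka(6) → 9
9 + be(12) → 21
ep(14) + et(19) → 33
21 + th(25) → 46
al(26) + ga(28) → 54
33 + 46 → 79
54 + 79 → 133
Total encoded bits = sum of merged weights = 9 + 21 + 33 + 46 + 54 + 79 + 133 = 375.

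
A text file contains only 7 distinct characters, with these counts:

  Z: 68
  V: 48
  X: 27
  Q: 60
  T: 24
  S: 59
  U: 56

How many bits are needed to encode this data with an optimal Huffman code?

949

Merge the two smallest weights repeatedly:
combine T(24), X(27) → 51
combine V(48), 51 → 99
combine U(56), S(59) → 115
combine Q(60), Z(68) → 128
combine 99, 115 → 214
combine 128, 214 → 342
Each symbol's bit-cost is frequency × depth; summing gives 949 bits (equivalently 51 + 99 + 115 + 128 + 214 + 342).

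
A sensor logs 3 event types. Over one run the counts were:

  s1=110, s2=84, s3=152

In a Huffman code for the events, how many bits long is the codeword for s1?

Huffman merges, smallest pair first:
merge s2(84) and s1(110): 194
merge s3(152) and 194: 346
s1's leaf is at depth 2, giving a 2-bit codeword.

2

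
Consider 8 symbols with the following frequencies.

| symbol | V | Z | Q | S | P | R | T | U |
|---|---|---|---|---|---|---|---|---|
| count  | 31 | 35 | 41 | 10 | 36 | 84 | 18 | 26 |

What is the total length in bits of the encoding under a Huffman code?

Greedily combine the two least-frequent nodes:
S(10) + T(18) → 28
U(26) + 28 → 54
V(31) + Z(35) → 66
P(36) + Q(41) → 77
54 + 66 → 120
77 + R(84) → 161
120 + 161 → 281
Each symbol's bit-cost is frequency × depth; summing gives 787 bits (equivalently 28 + 54 + 66 + 77 + 120 + 161 + 281).

787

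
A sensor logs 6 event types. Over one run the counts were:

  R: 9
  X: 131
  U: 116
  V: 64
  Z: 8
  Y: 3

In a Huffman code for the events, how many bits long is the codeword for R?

Huffman merges, smallest pair first:
merge Y(3) and Z(8): 11
merge R(9) and 11: 20
merge 20 and V(64): 84
merge 84 and U(116): 200
merge X(131) and 200: 331
The subtree containing R is merged 4 times, so code length = 4.

4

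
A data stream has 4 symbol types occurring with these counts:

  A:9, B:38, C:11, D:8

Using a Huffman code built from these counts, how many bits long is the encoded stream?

Greedily combine the two least-frequent nodes:
combine D(8), A(9) → 17
combine C(11), 17 → 28
combine 28, B(38) → 66
Total encoded bits = sum of merged weights = 17 + 28 + 66 = 111.

111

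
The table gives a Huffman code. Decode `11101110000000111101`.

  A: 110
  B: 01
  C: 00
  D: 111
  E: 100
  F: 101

Read left to right; each codeword is recognised as soon as it completes (prefix code):
  111→D | 01→B | 110→A | 00→C | 00→C | 00→C | 111→D | 101→F
Decoded message: DBACCCDF

DBACCCDF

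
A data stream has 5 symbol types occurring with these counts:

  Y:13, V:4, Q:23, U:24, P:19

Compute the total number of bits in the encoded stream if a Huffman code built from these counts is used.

183

Greedily combine the two least-frequent nodes:
V(4) + Y(13) → 17
17 + P(19) → 36
Q(23) + U(24) → 47
36 + 47 → 83
Each symbol's bit-cost is frequency × depth; summing gives 183 bits (equivalently 17 + 36 + 47 + 83).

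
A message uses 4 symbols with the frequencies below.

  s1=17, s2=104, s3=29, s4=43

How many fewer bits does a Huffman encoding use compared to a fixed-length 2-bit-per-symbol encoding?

58

Fixed-length: 2 bits × 193 symbols = 386 bits.
Huffman merges:
combine s1(17), s3(29) → 46
combine s4(43), 46 → 89
combine 89, s2(104) → 193
Huffman total = 46 + 89 + 193 = 328 bits.
Saving = 386 − 328 = 58 bits.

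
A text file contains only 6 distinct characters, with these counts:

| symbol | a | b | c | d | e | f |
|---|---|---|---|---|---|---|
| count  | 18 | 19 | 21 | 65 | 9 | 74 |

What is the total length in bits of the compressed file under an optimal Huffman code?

472

Greedily combine the two least-frequent nodes:
merge e(9) and a(18): 27
merge b(19) and c(21): 40
merge 27 and 40: 67
merge d(65) and 67: 132
merge f(74) and 132: 206
The encoded length is the sum of every internal node's weight: 27 + 40 + 67 + 132 + 206 = 472 bits.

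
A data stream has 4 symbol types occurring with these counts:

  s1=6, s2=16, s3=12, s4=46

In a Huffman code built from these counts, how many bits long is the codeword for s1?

Repeatedly merge the two smallest:
s1(6) + s3(12) → 18
s2(16) + 18 → 34
34 + s4(46) → 80
s1 sits 3 levels below the root, so its codeword is 3 bits.

3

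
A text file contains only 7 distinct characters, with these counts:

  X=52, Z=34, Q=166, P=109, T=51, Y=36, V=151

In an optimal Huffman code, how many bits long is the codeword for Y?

Huffman merges, smallest pair first:
combine Z(34), Y(36) → 70
combine T(51), X(52) → 103
combine 70, 103 → 173
combine P(109), V(151) → 260
combine Q(166), 173 → 339
combine 260, 339 → 599
The subtree containing Y is merged 4 times, so code length = 4.

4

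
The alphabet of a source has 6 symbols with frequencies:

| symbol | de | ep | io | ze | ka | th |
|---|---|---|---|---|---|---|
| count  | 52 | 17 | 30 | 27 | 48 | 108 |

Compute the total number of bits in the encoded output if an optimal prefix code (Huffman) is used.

Build the Huffman tree bottom-up:
ep(17) + ze(27) → 44
io(30) + 44 → 74
ka(48) + de(52) → 100
74 + 100 → 174
th(108) + 174 → 282
Total encoded bits = sum of merged weights = 44 + 74 + 100 + 174 + 282 = 674.

674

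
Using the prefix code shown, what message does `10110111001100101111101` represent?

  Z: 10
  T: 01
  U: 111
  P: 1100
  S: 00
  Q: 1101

Read left to right; each codeword is recognised as soon as it completes (prefix code):
  10→Z | 1101→Q | 1100→P | 1100→P | 10→Z | 111→U | 1101→Q
Decoded message: ZQPPZUQ

ZQPPZUQ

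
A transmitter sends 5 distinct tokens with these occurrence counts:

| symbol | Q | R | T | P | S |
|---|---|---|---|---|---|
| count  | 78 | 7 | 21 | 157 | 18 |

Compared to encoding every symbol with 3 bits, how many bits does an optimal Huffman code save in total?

367

Fixed-length: 3 bits × 281 symbols = 843 bits.
Huffman merges:
R(7) + S(18) → 25
T(21) + 25 → 46
46 + Q(78) → 124
124 + P(157) → 281
Huffman total = 25 + 46 + 124 + 281 = 476 bits.
Saving = 843 − 476 = 367 bits.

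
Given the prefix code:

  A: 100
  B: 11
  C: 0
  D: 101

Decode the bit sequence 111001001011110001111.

Read left to right; each codeword is recognised as soon as it completes (prefix code):
  11→B | 100→A | 100→A | 101→D | 11→B | 100→A | 0→C | 11→B | 11→B
Decoded message: BAADBACBB

BAADBACBB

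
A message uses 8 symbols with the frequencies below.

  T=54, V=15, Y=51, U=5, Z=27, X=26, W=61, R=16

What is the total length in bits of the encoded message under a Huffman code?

706

Merge the two smallest weights repeatedly:
merge U(5) and V(15): 20
merge R(16) and 20: 36
merge X(26) and Z(27): 53
merge 36 and Y(51): 87
merge 53 and T(54): 107
merge W(61) and 87: 148
merge 107 and 148: 255
The encoded length is the sum of every internal node's weight: 20 + 36 + 53 + 87 + 107 + 148 + 255 = 706 bits.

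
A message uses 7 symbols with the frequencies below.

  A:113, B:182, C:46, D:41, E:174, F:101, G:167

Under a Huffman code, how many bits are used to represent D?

Repeatedly merge the two smallest:
D(41) + C(46) → 87
87 + F(101) → 188
A(113) + G(167) → 280
E(174) + B(182) → 356
188 + 280 → 468
356 + 468 → 824
D sits 4 levels below the root, so its codeword is 4 bits.

4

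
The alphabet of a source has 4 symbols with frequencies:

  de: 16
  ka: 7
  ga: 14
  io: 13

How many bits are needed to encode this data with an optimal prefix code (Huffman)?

100

Greedily combine the two least-frequent nodes:
combine ka(7), io(13) → 20
combine ga(14), de(16) → 30
combine 20, 30 → 50
Total encoded bits = sum of merged weights = 20 + 30 + 50 = 100.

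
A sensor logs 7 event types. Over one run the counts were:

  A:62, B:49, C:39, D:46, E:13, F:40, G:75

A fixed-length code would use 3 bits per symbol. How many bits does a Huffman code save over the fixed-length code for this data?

85

Fixed-length: 3 bits × 324 symbols = 972 bits.
Huffman merges:
combine E(13), C(39) → 52
combine F(40), D(46) → 86
combine B(49), 52 → 101
combine A(62), G(75) → 137
combine 86, 101 → 187
combine 137, 187 → 324
Huffman total = 52 + 86 + 101 + 137 + 187 + 324 = 887 bits.
Saving = 972 − 887 = 85 bits.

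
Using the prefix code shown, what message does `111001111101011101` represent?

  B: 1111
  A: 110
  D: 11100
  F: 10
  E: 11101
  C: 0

Read left to right; each codeword is recognised as soon as it completes (prefix code):
  11100→D | 1111→B | 10→F | 10→F | 11101→E
Decoded message: DBFFE

DBFFE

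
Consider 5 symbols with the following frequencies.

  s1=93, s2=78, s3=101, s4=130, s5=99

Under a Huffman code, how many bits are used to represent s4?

Build the tree from the bottom:
combine s2(78), s1(93) → 171
combine s5(99), s3(101) → 200
combine s4(130), 171 → 301
combine 200, 301 → 501
s4 sits 2 levels below the root, so its codeword is 2 bits.

2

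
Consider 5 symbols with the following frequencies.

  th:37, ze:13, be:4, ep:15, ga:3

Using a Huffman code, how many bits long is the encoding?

134

Merge the two smallest weights repeatedly:
combine ga(3), be(4) → 7
combine 7, ze(13) → 20
combine ep(15), 20 → 35
combine 35, th(37) → 72
Total encoded bits = sum of merged weights = 7 + 20 + 35 + 72 = 134.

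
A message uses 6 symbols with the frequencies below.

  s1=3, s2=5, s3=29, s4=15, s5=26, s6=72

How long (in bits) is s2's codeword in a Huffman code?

5

Build the tree from the bottom:
s1(3) + s2(5) → 8
8 + s4(15) → 23
23 + s5(26) → 49
s3(29) + 49 → 78
s6(72) + 78 → 150
The subtree containing s2 is merged 5 times, so code length = 5.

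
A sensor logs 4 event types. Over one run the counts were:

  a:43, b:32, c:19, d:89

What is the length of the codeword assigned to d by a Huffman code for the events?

1

Build the tree from the bottom:
combine c(19), b(32) → 51
combine a(43), 51 → 94
combine d(89), 94 → 183
d is merged only at the final step, so code length = 1.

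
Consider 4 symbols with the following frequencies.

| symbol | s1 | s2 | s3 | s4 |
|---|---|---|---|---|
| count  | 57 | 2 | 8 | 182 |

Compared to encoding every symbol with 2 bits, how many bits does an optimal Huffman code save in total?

172

Fixed-length: 2 bits × 249 symbols = 498 bits.
Huffman merges:
combine s2(2), s3(8) → 10
combine 10, s1(57) → 67
combine 67, s4(182) → 249
Huffman total = 10 + 67 + 249 = 326 bits.
Saving = 498 − 326 = 172 bits.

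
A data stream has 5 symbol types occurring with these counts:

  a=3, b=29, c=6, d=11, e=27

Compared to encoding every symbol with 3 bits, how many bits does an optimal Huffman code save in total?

76

Fixed-length: 3 bits × 76 symbols = 228 bits.
Huffman merges:
a(3) + c(6) → 9
9 + d(11) → 20
20 + e(27) → 47
b(29) + 47 → 76
Huffman total = 9 + 20 + 47 + 76 = 152 bits.
Saving = 228 − 152 = 76 bits.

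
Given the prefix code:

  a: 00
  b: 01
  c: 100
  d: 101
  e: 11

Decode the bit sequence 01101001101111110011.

bdaebeece

Read left to right; each codeword is recognised as soon as it completes (prefix code):
  01→b | 101→d | 00→a | 11→e | 01→b | 11→e | 11→e | 100→c | 11→e
Decoded message: bdaebeece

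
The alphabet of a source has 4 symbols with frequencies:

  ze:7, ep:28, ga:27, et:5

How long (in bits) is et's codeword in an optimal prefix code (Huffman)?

Repeatedly merge the two smallest:
et(5) + ze(7) → 12
12 + ga(27) → 39
ep(28) + 39 → 67
et sits 3 levels below the root, so its codeword is 3 bits.

3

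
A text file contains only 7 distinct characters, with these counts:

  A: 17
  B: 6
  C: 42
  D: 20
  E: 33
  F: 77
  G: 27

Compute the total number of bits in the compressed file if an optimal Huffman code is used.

570

Build the Huffman tree bottom-up:
combine B(6), A(17) → 23
combine D(20), 23 → 43
combine G(27), E(33) → 60
combine C(42), 43 → 85
combine 60, F(77) → 137
combine 85, 137 → 222
The encoded length is the sum of every internal node's weight: 23 + 43 + 60 + 85 + 137 + 222 = 570 bits.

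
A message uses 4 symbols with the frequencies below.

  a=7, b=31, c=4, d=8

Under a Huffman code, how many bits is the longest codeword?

Merge the two lowest-weight nodes at each step:
merge c(4) and a(7): 11
merge d(8) and 11: 19
merge 19 and b(31): 50
The first pair merged (c, a) ends up deepest, at depth 3.

3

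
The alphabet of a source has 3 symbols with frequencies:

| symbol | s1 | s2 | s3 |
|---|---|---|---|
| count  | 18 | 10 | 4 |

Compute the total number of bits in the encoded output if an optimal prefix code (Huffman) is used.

Merge the two smallest weights repeatedly:
merge s3(4) and s2(10): 14
merge 14 and s1(18): 32
The encoded length is the sum of every internal node's weight: 14 + 32 = 46 bits.

46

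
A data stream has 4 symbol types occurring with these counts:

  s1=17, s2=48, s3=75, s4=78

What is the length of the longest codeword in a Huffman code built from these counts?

Merge the two lowest-weight nodes at each step:
merge s1(17) and s2(48): 65
merge 65 and s3(75): 140
merge s4(78) and 140: 218
The first pair merged (s1, s2) ends up deepest, at depth 3.

3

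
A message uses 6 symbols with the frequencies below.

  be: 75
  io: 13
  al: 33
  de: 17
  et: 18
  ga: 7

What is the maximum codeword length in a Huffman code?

Merge the two lowest-weight nodes at each step:
combine ga(7), io(13) → 20
combine de(17), et(18) → 35
combine 20, al(33) → 53
combine 35, 53 → 88
combine be(75), 88 → 163
Maximum depth reached is 4.

4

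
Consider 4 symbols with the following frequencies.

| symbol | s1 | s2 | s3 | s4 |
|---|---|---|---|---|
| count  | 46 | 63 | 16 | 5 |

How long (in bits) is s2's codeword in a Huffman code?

1

Huffman merges, smallest pair first:
s4(5) + s3(16) → 21
21 + s1(46) → 67
s2(63) + 67 → 130
s2 sits one level below the root: a 1-bit codeword.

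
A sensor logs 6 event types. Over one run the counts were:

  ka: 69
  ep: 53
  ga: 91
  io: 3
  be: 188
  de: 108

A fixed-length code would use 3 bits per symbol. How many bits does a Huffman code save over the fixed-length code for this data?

331

Fixed-length: 3 bits × 512 symbols = 1536 bits.
Huffman merges:
combine io(3), ep(53) → 56
combine 56, ka(69) → 125
combine ga(91), de(108) → 199
combine 125, be(188) → 313
combine 199, 313 → 512
Huffman total = 56 + 125 + 199 + 313 + 512 = 1205 bits.
Saving = 1536 − 1205 = 331 bits.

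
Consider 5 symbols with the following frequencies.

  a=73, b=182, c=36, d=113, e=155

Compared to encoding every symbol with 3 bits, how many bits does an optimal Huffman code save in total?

450

Fixed-length: 3 bits × 559 symbols = 1677 bits.
Huffman merges:
c(36) + a(73) → 109
109 + d(113) → 222
e(155) + b(182) → 337
222 + 337 → 559
Huffman total = 109 + 222 + 337 + 559 = 1227 bits.
Saving = 1677 − 1227 = 450 bits.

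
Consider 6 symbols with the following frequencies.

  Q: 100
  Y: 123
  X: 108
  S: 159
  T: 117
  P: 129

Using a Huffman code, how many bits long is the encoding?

1920

Merge the two smallest weights repeatedly:
combine Q(100), X(108) → 208
combine T(117), Y(123) → 240
combine P(129), S(159) → 288
combine 208, 240 → 448
combine 288, 448 → 736
Each symbol's bit-cost is frequency × depth; summing gives 1920 bits (equivalently 208 + 240 + 288 + 448 + 736).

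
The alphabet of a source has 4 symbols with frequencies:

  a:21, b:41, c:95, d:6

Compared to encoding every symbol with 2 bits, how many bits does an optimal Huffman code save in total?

68

Fixed-length: 2 bits × 163 symbols = 326 bits.
Huffman merges:
merge d(6) and a(21): 27
merge 27 and b(41): 68
merge 68 and c(95): 163
Huffman total = 27 + 68 + 163 = 258 bits.
Saving = 326 − 258 = 68 bits.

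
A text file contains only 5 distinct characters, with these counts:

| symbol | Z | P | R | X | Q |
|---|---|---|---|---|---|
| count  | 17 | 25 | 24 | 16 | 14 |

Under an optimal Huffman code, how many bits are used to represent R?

2

Huffman merges, smallest pair first:
combine Q(14), X(16) → 30
combine Z(17), R(24) → 41
combine P(25), 30 → 55
combine 41, 55 → 96
R's leaf is at depth 2, giving a 2-bit codeword.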